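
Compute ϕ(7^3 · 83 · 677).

φ(7^3) = 7^3 − 7^2 = 343 − 49 = 294.
φ(83) = 83 − 1 = 82.
φ(677) = 677 − 1 = 676.
Multiply: 294 · 82 · 676 = 16297008.

16297008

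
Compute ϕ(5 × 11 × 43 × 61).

100800

φ(5) = 5 − 1 = 4.
φ(11) = 11 − 1 = 10.
φ(43) = 43 − 1 = 42.
φ(61) = 61 − 1 = 60.
Since φ is multiplicative, φ(144265) = 4 · 10 · 42 · 60 = 100800.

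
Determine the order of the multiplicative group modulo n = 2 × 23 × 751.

φ(2) = 2 − 1 = 1.
φ(23) = 23 − 1 = 22.
φ(751) = 751 − 1 = 750.
Multiply: 1 · 22 · 750 = 16500.

16500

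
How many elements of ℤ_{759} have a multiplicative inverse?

Prime factorization: 759 = 3 * 11 * 23.
φ(3) = 3 − 1 = 2.
φ(11) = 11 − 1 = 10.
φ(23) = 23 − 1 = 22.
Multiply: 2 · 10 · 22 = 440.

440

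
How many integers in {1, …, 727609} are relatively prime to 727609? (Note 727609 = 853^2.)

φ(727609) = 727609 · (1 − 1/853)
       = 727609 · 852/853 = 726756.

726756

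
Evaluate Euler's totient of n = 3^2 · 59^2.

20532

φ(3^2) = 3^1·(3−1) = 3·2 = 6.
φ(59^2) = 59^1·(59−1) = 59·58 = 3422.
Since φ is multiplicative, φ(31329) = 6 · 3422 = 20532.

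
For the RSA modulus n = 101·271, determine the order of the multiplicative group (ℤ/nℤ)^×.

27000

φ(n) = (p − 1)(q − 1) = (101−1)(271−1) = 100·270 = 27000.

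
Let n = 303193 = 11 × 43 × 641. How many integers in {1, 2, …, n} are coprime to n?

φ(11) = 11 − 1 = 10.
φ(43) = 43 − 1 = 42.
φ(641) = 641 − 1 = 640.
φ(303193) = 10 × 42 × 640 = 268800.

268800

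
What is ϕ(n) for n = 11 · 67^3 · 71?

φ(11) = 11 − 1 = 10.
φ(67^3) = 67^2·(67−1) = 4489·66 = 296274.
φ(71) = 71 − 1 = 70.
Since φ is multiplicative, φ(234895903) = 10 · 296274 · 70 = 207391800.

207391800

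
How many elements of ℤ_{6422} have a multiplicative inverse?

6422 = 2 × 13**2 × 19.
φ(2) = 2 − 1 = 1.
φ(13^2) = 13^2 − 13^1 = 169 − 13 = 156.
φ(19) = 19 − 1 = 18.
Multiply: 1 · 156 · 18 = 2808.

2808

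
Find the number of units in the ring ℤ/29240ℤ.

29240 = 2^3 · 5 · 17 · 43.
φ(29240) = 29240 · (1 − 1/2) · (1 − 1/5) · (1 − 1/17) · (1 − 1/43)
       = 29240 · 2688/7310 = 10752.

10752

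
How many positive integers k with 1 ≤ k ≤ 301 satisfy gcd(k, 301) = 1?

252

301 = 7 * 43.
φ(7) = 7 − 1 = 6.
φ(43) = 43 − 1 = 42.
Since φ is multiplicative, φ(301) = 6 · 42 = 252.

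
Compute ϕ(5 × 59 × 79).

φ(23305) = 23305 · (1 − 1/5) · (1 − 1/59) · (1 − 1/79)
       = 23305 · 18096/23305 = 18096.

18096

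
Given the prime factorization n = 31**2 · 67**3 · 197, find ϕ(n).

φ(31^2) = 31^2 − 31^1 = 961 − 31 = 930.
φ(67^3) = 67^3 − 67^2 = 300763 − 4489 = 296274.
φ(197) = 197 − 1 = 196.
Multiply: 930 · 296274 · 196 = 54004824720.

54004824720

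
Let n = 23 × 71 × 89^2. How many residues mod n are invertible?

12061280

φ(12934993) = 12934993 · (1 − 1/23) · (1 − 1/71) · (1 − 1/89)
       = 12934993 · 135520/145337 = 12061280.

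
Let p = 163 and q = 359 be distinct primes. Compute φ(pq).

For distinct primes, φ(pq) = (p−1)(q−1) = 162 × 358 = 57996.

57996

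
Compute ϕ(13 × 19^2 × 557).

2281824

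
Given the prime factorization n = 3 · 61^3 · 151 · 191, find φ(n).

12725820000

φ(19639077063) = 19639077063 · (1 − 1/3) · (1 − 1/61) · (1 − 1/151) · (1 − 1/191)
       = 19639077063 · 3420000/5277903 = 12725820000.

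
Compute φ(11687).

Prime factorization: 11687 = 13 * 29 * 31.
φ(11687) = 11687 · (1 − 1/13) · (1 − 1/29) · (1 − 1/31)
       = 11687 · 10080/11687 = 10080.

10080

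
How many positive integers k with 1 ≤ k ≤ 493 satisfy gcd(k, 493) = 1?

448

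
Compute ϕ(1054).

First factor: 1054 = 2 · 17 · 31.
φ(1054) = 1054 · (1 − 1/2) · (1 − 1/17) · (1 − 1/31)
       = 1054 · 480/1054 = 480.

480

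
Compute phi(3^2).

φ(9) = 9 · (1 − 1/3)
       = 9 · 2/3 = 6.

6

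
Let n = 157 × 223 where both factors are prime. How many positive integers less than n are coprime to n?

34632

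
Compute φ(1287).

720

Factor 1287: 1287 = 3**2 * 11 * 13.
φ(1287) = 1287 · (1 − 1/3) · (1 − 1/11) · (1 − 1/13)
       = 1287 · 240/429 = 720.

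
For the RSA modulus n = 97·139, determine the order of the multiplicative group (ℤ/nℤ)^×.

φ(13483) = 13483 · (1 − 1/97) · (1 − 1/139)
       = 13483 · 13248/13483 = 13248.

13248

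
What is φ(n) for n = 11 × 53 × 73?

37440

φ(42559) = 42559 · (1 − 1/11) · (1 − 1/53) · (1 − 1/73)
       = 42559 · 37440/42559 = 37440.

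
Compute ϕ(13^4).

φ(13^4) = 13^3·(13−1) = 2197·12 = 26364.

26364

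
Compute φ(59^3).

φ(205379) = 205379 · (1 − 1/59)
       = 205379 · 58/59 = 201898.

201898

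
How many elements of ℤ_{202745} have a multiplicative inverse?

147840

First factor: 202745 = 5 · 23 · 41 · 43.
φ(202745) = 202745 · (1 − 1/5) · (1 − 1/23) · (1 − 1/41) · (1 − 1/43)
       = 202745 · 147840/202745 = 147840.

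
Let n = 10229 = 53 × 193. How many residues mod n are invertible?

9984

φ(53) = 53 − 1 = 52.
φ(193) = 193 − 1 = 192.
Multiply: 52 · 192 = 9984.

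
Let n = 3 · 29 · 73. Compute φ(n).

φ(6351) = 6351 · (1 − 1/3) · (1 − 1/29) · (1 − 1/73)
       = 6351 · 4032/6351 = 4032.

4032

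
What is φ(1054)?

480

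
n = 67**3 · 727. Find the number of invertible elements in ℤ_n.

215094924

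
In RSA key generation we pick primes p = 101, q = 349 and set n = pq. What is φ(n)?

φ(pq) = (p−1)(q−1) = 100 · 348 = 34800.

34800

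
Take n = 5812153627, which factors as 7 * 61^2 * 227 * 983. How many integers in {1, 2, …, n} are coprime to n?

φ(5812153627) = 5812153627 · (1 − 1/7) · (1 − 1/61) · (1 − 1/227) · (1 − 1/983)
       = 5812153627 · 79895520/95281207 = 4873626720.

4873626720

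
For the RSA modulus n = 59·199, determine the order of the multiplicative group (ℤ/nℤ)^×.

11484

φ(n) = (p − 1)(q − 1) = (59−1)(199−1) = 58·198 = 11484.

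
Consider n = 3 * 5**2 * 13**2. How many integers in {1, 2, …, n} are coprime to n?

φ(3) = 3 − 1 = 2.
φ(5^2) = 5^1·(5−1) = 5·4 = 20.
φ(13^2) = 13^1·(13−1) = 13·12 = 156.
Since φ is multiplicative, φ(12675) = 2 · 20 · 156 = 6240.

6240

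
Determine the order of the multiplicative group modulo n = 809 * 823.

664176

φ(665807) = 665807 · (1 − 1/809) · (1 − 1/823)
       = 665807 · 664176/665807 = 664176.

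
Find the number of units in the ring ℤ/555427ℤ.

475200

First factor: 555427 = 19 · 23 · 31 · 41.
φ(19) = 19 − 1 = 18.
φ(23) = 23 − 1 = 22.
φ(31) = 31 − 1 = 30.
φ(41) = 41 − 1 = 40.
Since φ is multiplicative, φ(555427) = 18 · 22 · 30 · 40 = 475200.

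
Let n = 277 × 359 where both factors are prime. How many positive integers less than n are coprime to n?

98808

φ(n) = (p − 1)(q − 1) = (277−1)(359−1) = 276·358 = 98808.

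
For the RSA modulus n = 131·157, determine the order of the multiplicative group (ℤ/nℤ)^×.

20280

φ(n) = (p − 1)(q − 1) = (131−1)(157−1) = 130·156 = 20280.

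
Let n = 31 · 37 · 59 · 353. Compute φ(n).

φ(23888569) = 23888569 · (1 − 1/31) · (1 − 1/37) · (1 − 1/59) · (1 − 1/353)
       = 23888569 · 22049280/23888569 = 22049280.

22049280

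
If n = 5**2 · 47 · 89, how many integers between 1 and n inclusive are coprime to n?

φ(104575) = 104575 · (1 − 1/5) · (1 − 1/47) · (1 − 1/89)
       = 104575 · 16192/20915 = 80960.

80960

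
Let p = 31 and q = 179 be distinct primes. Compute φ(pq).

5340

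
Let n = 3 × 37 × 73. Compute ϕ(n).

5184

φ(8103) = 8103 · (1 − 1/3) · (1 − 1/37) · (1 − 1/73)
       = 8103 · 5184/8103 = 5184.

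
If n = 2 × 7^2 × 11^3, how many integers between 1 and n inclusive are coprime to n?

50820

φ(2) = 2 − 1 = 1.
φ(7^2) = 7^1·(7−1) = 7·6 = 42.
φ(11^3) = 11^2·(11−1) = 121·10 = 1210.
Since φ is multiplicative, φ(130438) = 1 · 42 · 1210 = 50820.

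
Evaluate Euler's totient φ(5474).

Factor 5474: 5474 = 2 · 7 · 17 · 23.
φ(5474) = 5474 · (1 − 1/2) · (1 − 1/7) · (1 − 1/17) · (1 − 1/23)
       = 5474 · 2112/5474 = 2112.

2112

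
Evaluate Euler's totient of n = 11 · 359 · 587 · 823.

1724457360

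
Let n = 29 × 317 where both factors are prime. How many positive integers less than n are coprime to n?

8848

φ(pq) = (p−1)(q−1) = 28 · 316 = 8848.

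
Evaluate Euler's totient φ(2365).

Factor 2365: 2365 = 5 * 11 * 43.
φ(5) = 5 − 1 = 4.
φ(11) = 11 − 1 = 10.
φ(43) = 43 − 1 = 42.
φ(2365) = 4 × 10 × 42 = 1680.

1680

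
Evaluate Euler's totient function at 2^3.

4

φ(8) = 8 · (1 − 1/2)
       = 8 · 1/2 = 4.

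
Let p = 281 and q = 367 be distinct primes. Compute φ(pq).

102480

For distinct primes, φ(pq) = (p−1)(q−1) = 280 × 366 = 102480.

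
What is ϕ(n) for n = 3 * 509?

φ(1527) = 1527 · (1 − 1/3) · (1 − 1/509)
       = 1527 · 1016/1527 = 1016.

1016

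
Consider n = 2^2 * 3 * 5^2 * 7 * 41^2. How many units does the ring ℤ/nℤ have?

787200

φ(3530100) = 3530100 · (1 − 1/2) · (1 − 1/3) · (1 − 1/5) · (1 − 1/7) · (1 − 1/41)
       = 3530100 · 1920/8610 = 787200.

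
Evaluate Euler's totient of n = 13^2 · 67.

10296

φ(13^2) = 13^1·(13−1) = 13·12 = 156.
φ(67) = 67 − 1 = 66.
Multiply: 156 · 66 = 10296.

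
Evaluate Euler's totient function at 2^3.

φ(2^3) = 2^2·(2−1) = 4·1 = 4.

4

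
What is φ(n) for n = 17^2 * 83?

φ(23987) = 23987 · (1 − 1/17) · (1 − 1/83)
       = 23987 · 1312/1411 = 22304.

22304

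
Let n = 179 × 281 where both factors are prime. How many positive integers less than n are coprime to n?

φ(pq) = (p−1)(q−1) = 178 · 280 = 49840.

49840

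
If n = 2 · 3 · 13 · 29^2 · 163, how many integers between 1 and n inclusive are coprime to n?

φ(2) = 2 − 1 = 1.
φ(3) = 3 − 1 = 2.
φ(13) = 13 − 1 = 12.
φ(29^2) = 29^1·(29−1) = 29·28 = 812.
φ(163) = 163 − 1 = 162.
Since φ is multiplicative, φ(10692474) = 1 · 2 · 12 · 812 · 162 = 3157056.

3157056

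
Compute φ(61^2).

3660

φ(61^2) = 61^1·(61−1) = 61·60 = 3660.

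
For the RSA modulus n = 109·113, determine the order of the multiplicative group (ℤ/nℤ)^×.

12096

φ(12317) = 12317 · (1 − 1/109) · (1 − 1/113)
       = 12317 · 12096/12317 = 12096.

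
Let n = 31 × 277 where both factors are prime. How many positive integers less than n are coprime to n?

8280

φ(pq) = (p−1)(q−1) = 30 · 276 = 8280.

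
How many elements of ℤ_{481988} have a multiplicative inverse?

205920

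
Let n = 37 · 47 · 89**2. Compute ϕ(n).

12969792

φ(37) = 37 − 1 = 36.
φ(47) = 47 − 1 = 46.
φ(89^2) = 89^2 − 89^1 = 7921 − 89 = 7832.
Multiply: 36 · 46 · 7832 = 12969792.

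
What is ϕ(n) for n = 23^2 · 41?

20240

φ(23^2) = 23^2 − 23^1 = 529 − 23 = 506.
φ(41) = 41 − 1 = 40.
φ(21689) = 506 × 40 = 20240.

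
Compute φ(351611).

290304

Prime factorization: 351611 = 13 · 17 · 37 · 43.
φ(13) = 13 − 1 = 12.
φ(17) = 17 − 1 = 16.
φ(37) = 37 − 1 = 36.
φ(43) = 43 − 1 = 42.
Since φ is multiplicative, φ(351611) = 12 · 16 · 36 · 42 = 290304.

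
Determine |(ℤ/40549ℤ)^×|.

36960

Factor 40549: 40549 = 23 · 41 · 43.
φ(23) = 23 − 1 = 22.
φ(41) = 41 − 1 = 40.
φ(43) = 43 − 1 = 42.
φ(40549) = 22 × 40 × 42 = 36960.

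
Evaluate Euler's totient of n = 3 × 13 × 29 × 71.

φ(3) = 3 − 1 = 2.
φ(13) = 13 − 1 = 12.
φ(29) = 29 − 1 = 28.
φ(71) = 71 − 1 = 70.
Since φ is multiplicative, φ(80301) = 2 · 12 · 28 · 70 = 47040.

47040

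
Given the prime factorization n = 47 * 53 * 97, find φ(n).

φ(241627) = 241627 · (1 − 1/47) · (1 − 1/53) · (1 − 1/97)
       = 241627 · 229632/241627 = 229632.

229632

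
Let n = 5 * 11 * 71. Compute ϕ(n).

2800

φ(3905) = 3905 · (1 − 1/5) · (1 − 1/11) · (1 − 1/71)
       = 3905 · 2800/3905 = 2800.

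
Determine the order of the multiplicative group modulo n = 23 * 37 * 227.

178992

φ(193177) = 193177 · (1 − 1/23) · (1 − 1/37) · (1 − 1/227)
       = 193177 · 178992/193177 = 178992.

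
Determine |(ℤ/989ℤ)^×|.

Prime factorization: 989 = 23 · 43.
φ(23) = 23 − 1 = 22.
φ(43) = 43 − 1 = 42.
φ(989) = 22 × 42 = 924.

924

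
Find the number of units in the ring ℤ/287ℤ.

240

Prime factorization: 287 = 7 · 41.
φ(287) = 287 · (1 − 1/7) · (1 − 1/41)
       = 287 · 240/287 = 240.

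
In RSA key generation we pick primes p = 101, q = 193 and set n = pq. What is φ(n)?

19200

φ(101) = 101 − 1 = 100.
φ(193) = 193 − 1 = 192.
Since φ is multiplicative, φ(19493) = 100 · 192 = 19200.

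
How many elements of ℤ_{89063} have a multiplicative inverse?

74880

Factor 89063: 89063 = 13^2 * 17 * 31.
φ(13^2) = 13^2 − 13^1 = 169 − 13 = 156.
φ(17) = 17 − 1 = 16.
φ(31) = 31 − 1 = 30.
Since φ is multiplicative, φ(89063) = 156 · 16 · 30 = 74880.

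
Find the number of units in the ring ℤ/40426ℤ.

40426 = 2 · 17 · 29 · 41.
φ(40426) = 40426 · (1 − 1/2) · (1 − 1/17) · (1 − 1/29) · (1 − 1/41)
       = 40426 · 17920/40426 = 17920.

17920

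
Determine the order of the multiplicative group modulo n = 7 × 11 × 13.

720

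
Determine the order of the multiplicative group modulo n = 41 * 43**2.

72240

φ(75809) = 75809 · (1 − 1/41) · (1 − 1/43)
       = 75809 · 1680/1763 = 72240.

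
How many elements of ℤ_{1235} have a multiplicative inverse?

864

Factor 1235: 1235 = 5 * 13 * 19.
φ(5) = 5 − 1 = 4.
φ(13) = 13 − 1 = 12.
φ(19) = 19 − 1 = 18.
Multiply: 4 · 12 · 18 = 864.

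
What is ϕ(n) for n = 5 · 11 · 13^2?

φ(9295) = 9295 · (1 − 1/5) · (1 − 1/11) · (1 − 1/13)
       = 9295 · 480/715 = 6240.

6240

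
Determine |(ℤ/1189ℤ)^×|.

1120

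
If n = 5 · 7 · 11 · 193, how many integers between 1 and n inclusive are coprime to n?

φ(74305) = 74305 · (1 − 1/5) · (1 − 1/7) · (1 − 1/11) · (1 − 1/193)
       = 74305 · 46080/74305 = 46080.

46080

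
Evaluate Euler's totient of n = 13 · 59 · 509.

353568

φ(13) = 13 − 1 = 12.
φ(59) = 59 − 1 = 58.
φ(509) = 509 − 1 = 508.
φ(390403) = 12 × 58 × 508 = 353568.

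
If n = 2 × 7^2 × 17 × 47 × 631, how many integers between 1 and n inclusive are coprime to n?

19474560

φ(49408562) = 49408562 · (1 − 1/2) · (1 − 1/7) · (1 − 1/17) · (1 − 1/47) · (1 − 1/631)
       = 49408562 · 2782080/7058366 = 19474560.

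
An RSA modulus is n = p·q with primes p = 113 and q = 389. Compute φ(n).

φ(pq) = (p−1)(q−1) = 112 · 388 = 43456.

43456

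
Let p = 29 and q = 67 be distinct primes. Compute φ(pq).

1848

φ(pq) = (p−1)(q−1) = 28 · 66 = 1848.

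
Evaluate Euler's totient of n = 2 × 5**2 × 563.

11240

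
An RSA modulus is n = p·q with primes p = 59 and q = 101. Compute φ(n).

For distinct primes, φ(pq) = (p−1)(q−1) = 58 × 100 = 5800.

5800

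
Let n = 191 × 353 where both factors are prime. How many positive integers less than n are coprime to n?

φ(191) = 191 − 1 = 190.
φ(353) = 353 − 1 = 352.
Multiply: 190 · 352 = 66880.

66880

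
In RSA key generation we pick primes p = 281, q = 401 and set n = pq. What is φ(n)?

φ(n) = (p − 1)(q − 1) = (281−1)(401−1) = 280·400 = 112000.

112000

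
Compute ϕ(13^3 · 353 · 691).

492560640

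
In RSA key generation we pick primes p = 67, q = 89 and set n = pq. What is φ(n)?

5808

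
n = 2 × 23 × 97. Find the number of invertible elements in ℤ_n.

2112

φ(4462) = 4462 · (1 − 1/2) · (1 − 1/23) · (1 − 1/97)
       = 4462 · 2112/4462 = 2112.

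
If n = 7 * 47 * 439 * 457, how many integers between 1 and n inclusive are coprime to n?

55124928

φ(66004967) = 66004967 · (1 − 1/7) · (1 − 1/47) · (1 − 1/439) · (1 − 1/457)
       = 66004967 · 55124928/66004967 = 55124928.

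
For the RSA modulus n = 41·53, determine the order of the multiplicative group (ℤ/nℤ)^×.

For distinct primes, φ(pq) = (p−1)(q−1) = 40 × 52 = 2080.

2080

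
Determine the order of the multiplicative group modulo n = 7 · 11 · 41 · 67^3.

φ(949508791) = 949508791 · (1 − 1/7) · (1 − 1/11) · (1 − 1/41) · (1 − 1/67)
       = 949508791 · 158400/211519 = 711057600.

711057600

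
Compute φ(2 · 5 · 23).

φ(230) = 230 · (1 − 1/2) · (1 − 1/5) · (1 − 1/23)
       = 230 · 88/230 = 88.

88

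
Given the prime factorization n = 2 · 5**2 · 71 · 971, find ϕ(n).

1358000

φ(3447050) = 3447050 · (1 − 1/2) · (1 − 1/5) · (1 − 1/71) · (1 − 1/971)
       = 3447050 · 271600/689410 = 1358000.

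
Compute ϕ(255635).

188160

First factor: 255635 = 5 · 29 · 41 · 43.
φ(255635) = 255635 · (1 − 1/5) · (1 − 1/29) · (1 − 1/41) · (1 − 1/43)
       = 255635 · 188160/255635 = 188160.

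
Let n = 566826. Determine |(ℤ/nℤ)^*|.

First factor: 566826 = 2 * 3 * 13^3 * 43.
φ(2) = 2 − 1 = 1.
φ(3) = 3 − 1 = 2.
φ(13^3) = 13^3 − 13^2 = 2197 − 169 = 2028.
φ(43) = 43 − 1 = 42.
Multiply: 1 · 2 · 2028 · 42 = 170352.

170352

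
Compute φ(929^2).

φ(863041) = 863041 · (1 − 1/929)
       = 863041 · 928/929 = 862112.

862112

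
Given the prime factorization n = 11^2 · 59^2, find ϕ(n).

φ(11^2) = 11^1·(11−1) = 11·10 = 110.
φ(59^2) = 59^1·(59−1) = 59·58 = 3422.
Multiply: 110 · 3422 = 376420.

376420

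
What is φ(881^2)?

775280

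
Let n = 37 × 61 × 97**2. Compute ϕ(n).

20113920

φ(21236113) = 21236113 · (1 − 1/37) · (1 − 1/61) · (1 − 1/97)
       = 21236113 · 207360/218929 = 20113920.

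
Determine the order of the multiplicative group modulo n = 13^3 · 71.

φ(13^3) = 13^3 − 13^2 = 2197 − 169 = 2028.
φ(71) = 71 − 1 = 70.
Multiply: 2028 · 70 = 141960.

141960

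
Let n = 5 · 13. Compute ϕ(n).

48

φ(65) = 65 · (1 − 1/5) · (1 − 1/13)
       = 65 · 48/65 = 48.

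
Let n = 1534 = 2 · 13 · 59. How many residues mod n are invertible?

φ(1534) = 1534 · (1 − 1/2) · (1 − 1/13) · (1 − 1/59)
       = 1534 · 696/1534 = 696.

696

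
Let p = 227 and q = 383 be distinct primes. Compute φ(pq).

86332

φ(pq) = (p−1)(q−1) = 226 · 382 = 86332.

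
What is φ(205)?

160

Factor 205: 205 = 5 · 41.
φ(205) = 205 · (1 − 1/5) · (1 − 1/41)
       = 205 · 160/205 = 160.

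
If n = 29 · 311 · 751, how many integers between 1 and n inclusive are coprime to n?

φ(29) = 29 − 1 = 28.
φ(311) = 311 − 1 = 310.
φ(751) = 751 − 1 = 750.
Since φ is multiplicative, φ(6773269) = 28 · 310 · 750 = 6510000.

6510000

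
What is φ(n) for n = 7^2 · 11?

φ(539) = 539 · (1 − 1/7) · (1 − 1/11)
       = 539 · 60/77 = 420.

420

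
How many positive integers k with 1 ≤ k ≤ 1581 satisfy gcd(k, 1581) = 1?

960

Factor 1581: 1581 = 3 × 17 × 31.
φ(1581) = 1581 · (1 − 1/3) · (1 − 1/17) · (1 − 1/31)
       = 1581 · 960/1581 = 960.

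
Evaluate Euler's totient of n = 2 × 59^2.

φ(2) = 2 − 1 = 1.
φ(59^2) = 59^1·(59−1) = 59·58 = 3422.
φ(6962) = 1 × 3422 = 3422.

3422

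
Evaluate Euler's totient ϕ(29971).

26880

Factor 29971: 29971 = 17 · 41 · 43.
φ(29971) = 29971 · (1 − 1/17) · (1 − 1/41) · (1 − 1/43)
       = 29971 · 26880/29971 = 26880.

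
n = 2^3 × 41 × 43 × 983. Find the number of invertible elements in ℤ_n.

φ(13864232) = 13864232 · (1 − 1/2) · (1 − 1/41) · (1 − 1/43) · (1 − 1/983)
       = 13864232 · 1649760/3466058 = 6599040.

6599040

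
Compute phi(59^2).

φ(59^2) = 59^1·(59−1) = 59·58 = 3422.

3422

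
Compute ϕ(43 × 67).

2772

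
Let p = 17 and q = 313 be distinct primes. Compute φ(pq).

φ(5321) = 5321 · (1 − 1/17) · (1 − 1/313)
       = 5321 · 4992/5321 = 4992.

4992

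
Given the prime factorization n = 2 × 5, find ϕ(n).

φ(10) = 10 · (1 − 1/2) · (1 − 1/5)
       = 10 · 4/10 = 4.

4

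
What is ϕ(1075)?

Factor 1075: 1075 = 5**2 * 43.
φ(1075) = 1075 · (1 − 1/5) · (1 − 1/43)
       = 1075 · 168/215 = 840.

840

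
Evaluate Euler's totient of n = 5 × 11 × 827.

33040

φ(5) = 5 − 1 = 4.
φ(11) = 11 − 1 = 10.
φ(827) = 827 − 1 = 826.
Multiply: 4 · 10 · 826 = 33040.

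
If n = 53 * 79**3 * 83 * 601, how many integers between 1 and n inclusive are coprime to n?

φ(53) = 53 − 1 = 52.
φ(79^3) = 79^2·(79−1) = 6241·78 = 486798.
φ(83) = 83 − 1 = 82.
φ(601) = 601 − 1 = 600.
Multiply: 52 · 486798 · 82 · 600 = 1245424003200.

1245424003200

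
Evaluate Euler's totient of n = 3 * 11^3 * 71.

169400

φ(3) = 3 − 1 = 2.
φ(11^3) = 11^2·(11−1) = 121·10 = 1210.
φ(71) = 71 − 1 = 70.
φ(283503) = 2 × 1210 × 70 = 169400.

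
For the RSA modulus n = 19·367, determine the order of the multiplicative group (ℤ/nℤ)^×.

φ(pq) = (p−1)(q−1) = 18 · 366 = 6588.

6588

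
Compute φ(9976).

Factor 9976: 9976 = 2^3 · 29 · 43.
φ(9976) = 9976 · (1 − 1/2) · (1 − 1/29) · (1 − 1/43)
       = 9976 · 1176/2494 = 4704.

4704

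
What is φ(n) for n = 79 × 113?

8736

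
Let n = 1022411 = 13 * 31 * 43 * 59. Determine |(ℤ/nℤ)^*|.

φ(1022411) = 1022411 · (1 − 1/13) · (1 − 1/31) · (1 − 1/43) · (1 − 1/59)
       = 1022411 · 876960/1022411 = 876960.

876960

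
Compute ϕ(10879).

Factor 10879: 10879 = 11 * 23 * 43.
φ(10879) = 10879 · (1 − 1/11) · (1 − 1/23) · (1 − 1/43)
       = 10879 · 9240/10879 = 9240.

9240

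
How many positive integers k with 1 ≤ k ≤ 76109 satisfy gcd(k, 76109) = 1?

63360

76109 = 11**2 * 17 * 37.
φ(76109) = 76109 · (1 − 1/11) · (1 − 1/17) · (1 − 1/37)
       = 76109 · 5760/6919 = 63360.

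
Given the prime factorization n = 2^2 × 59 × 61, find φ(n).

6960

φ(2^2) = 2^2 − 2^1 = 4 − 2 = 2.
φ(59) = 59 − 1 = 58.
φ(61) = 61 − 1 = 60.
φ(14396) = 2 × 58 × 60 = 6960.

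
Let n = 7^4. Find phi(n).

2058

φ(2401) = 2401 · (1 − 1/7)
       = 2401 · 6/7 = 2058.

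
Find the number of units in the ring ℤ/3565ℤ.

3565 = 5 * 23 * 31.
φ(5) = 5 − 1 = 4.
φ(23) = 23 − 1 = 22.
φ(31) = 31 − 1 = 30.
Since φ is multiplicative, φ(3565) = 4 · 22 · 30 = 2640.

2640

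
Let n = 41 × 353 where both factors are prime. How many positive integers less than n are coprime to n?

14080

φ(pq) = (p−1)(q−1) = 40 · 352 = 14080.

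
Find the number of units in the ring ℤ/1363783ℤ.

1363783 = 29 · 31 · 37 · 41.
φ(1363783) = 1363783 · (1 − 1/29) · (1 − 1/31) · (1 − 1/37) · (1 − 1/41)
       = 1363783 · 1209600/1363783 = 1209600.

1209600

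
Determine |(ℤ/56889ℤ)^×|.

First factor: 56889 = 3**3 · 7**2 · 43.
φ(56889) = 56889 · (1 − 1/3) · (1 − 1/7) · (1 − 1/43)
       = 56889 · 504/903 = 31752.

31752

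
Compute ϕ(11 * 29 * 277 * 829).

φ(11) = 11 − 1 = 10.
φ(29) = 29 − 1 = 28.
φ(277) = 277 − 1 = 276.
φ(829) = 829 − 1 = 828.
Multiply: 10 · 28 · 276 · 828 = 63987840.

63987840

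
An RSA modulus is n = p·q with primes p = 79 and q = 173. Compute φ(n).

φ(n) = (p − 1)(q − 1) = (79−1)(173−1) = 78·172 = 13416.

13416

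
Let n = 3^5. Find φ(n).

162

φ(3^5) = 3^4·(3−1) = 81·2 = 162.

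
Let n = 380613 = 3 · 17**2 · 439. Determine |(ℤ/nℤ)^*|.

238272

φ(380613) = 380613 · (1 − 1/3) · (1 − 1/17) · (1 − 1/439)
       = 380613 · 14016/22389 = 238272.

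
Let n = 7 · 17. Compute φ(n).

96

φ(119) = 119 · (1 − 1/7) · (1 − 1/17)
       = 119 · 96/119 = 96.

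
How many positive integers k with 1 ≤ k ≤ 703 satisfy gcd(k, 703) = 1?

703 = 19 × 37.
φ(703) = 703 · (1 − 1/19) · (1 − 1/37)
       = 703 · 648/703 = 648.

648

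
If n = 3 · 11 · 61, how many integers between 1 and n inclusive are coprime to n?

1200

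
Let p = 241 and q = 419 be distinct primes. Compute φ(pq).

φ(100979) = 100979 · (1 − 1/241) · (1 − 1/419)
       = 100979 · 100320/100979 = 100320.

100320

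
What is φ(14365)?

9984

Prime factorization: 14365 = 5 · 13^2 · 17.
φ(14365) = 14365 · (1 − 1/5) · (1 − 1/13) · (1 − 1/17)
       = 14365 · 768/1105 = 9984.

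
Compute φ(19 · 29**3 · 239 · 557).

56089075392

φ(61688000093) = 61688000093 · (1 − 1/19) · (1 − 1/29) · (1 − 1/239) · (1 − 1/557)
       = 61688000093 · 66693312/73350773 = 56089075392.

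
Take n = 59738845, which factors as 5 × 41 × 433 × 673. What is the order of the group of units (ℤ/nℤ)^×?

φ(59738845) = 59738845 · (1 − 1/5) · (1 − 1/41) · (1 − 1/433) · (1 − 1/673)
       = 59738845 · 46448640/59738845 = 46448640.

46448640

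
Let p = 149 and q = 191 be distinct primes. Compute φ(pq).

28120

φ(n) = (p − 1)(q − 1) = (149−1)(191−1) = 148·190 = 28120.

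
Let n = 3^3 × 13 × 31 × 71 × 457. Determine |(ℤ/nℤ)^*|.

φ(3^3) = 3^2·(3−1) = 9·2 = 18.
φ(13) = 13 − 1 = 12.
φ(31) = 31 − 1 = 30.
φ(71) = 71 − 1 = 70.
φ(457) = 457 − 1 = 456.
Since φ is multiplicative, φ(353055807) = 18 · 12 · 30 · 70 · 456 = 206841600.

206841600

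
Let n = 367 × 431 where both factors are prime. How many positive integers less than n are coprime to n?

157380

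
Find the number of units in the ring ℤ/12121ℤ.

First factor: 12121 = 17 * 23 * 31.
φ(17) = 17 − 1 = 16.
φ(23) = 23 − 1 = 22.
φ(31) = 31 − 1 = 30.
Since φ is multiplicative, φ(12121) = 16 · 22 · 30 = 10560.

10560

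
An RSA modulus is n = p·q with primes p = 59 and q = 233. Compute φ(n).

φ(n) = (p − 1)(q − 1) = (59−1)(233−1) = 58·232 = 13456.

13456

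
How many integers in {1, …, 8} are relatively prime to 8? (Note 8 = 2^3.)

φ(8) = 8 · (1 − 1/2)
       = 8 · 1/2 = 4.

4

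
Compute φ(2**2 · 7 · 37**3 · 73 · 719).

30573427968

φ(74441472308) = 74441472308 · (1 − 1/2) · (1 − 1/7) · (1 − 1/37) · (1 − 1/73) · (1 − 1/719)
       = 74441472308 · 11166336/27188266 = 30573427968.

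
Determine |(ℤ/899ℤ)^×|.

840

Factor 899: 899 = 29 · 31.
φ(899) = 899 · (1 − 1/29) · (1 − 1/31)
       = 899 · 840/899 = 840.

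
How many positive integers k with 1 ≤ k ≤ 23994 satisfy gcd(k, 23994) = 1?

7560

First factor: 23994 = 2 * 3^2 * 31 * 43.
φ(2) = 2 − 1 = 1.
φ(3^2) = 3^1·(3−1) = 3·2 = 6.
φ(31) = 31 − 1 = 30.
φ(43) = 43 − 1 = 42.
φ(23994) = 1 × 6 × 30 × 42 = 7560.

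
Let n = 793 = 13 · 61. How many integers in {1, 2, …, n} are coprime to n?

720

φ(793) = 793 · (1 − 1/13) · (1 − 1/61)
       = 793 · 720/793 = 720.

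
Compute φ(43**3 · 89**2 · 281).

170300887680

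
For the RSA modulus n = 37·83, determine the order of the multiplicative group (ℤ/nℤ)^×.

2952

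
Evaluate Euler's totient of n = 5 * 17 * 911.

φ(77435) = 77435 · (1 − 1/5) · (1 − 1/17) · (1 − 1/911)
       = 77435 · 58240/77435 = 58240.

58240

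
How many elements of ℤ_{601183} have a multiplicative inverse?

504000

601183 = 11 * 31 * 41 * 43.
φ(601183) = 601183 · (1 − 1/11) · (1 − 1/31) · (1 − 1/41) · (1 − 1/43)
       = 601183 · 504000/601183 = 504000.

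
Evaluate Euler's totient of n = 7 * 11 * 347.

φ(7) = 7 − 1 = 6.
φ(11) = 11 − 1 = 10.
φ(347) = 347 − 1 = 346.
φ(26719) = 6 × 10 × 346 = 20760.

20760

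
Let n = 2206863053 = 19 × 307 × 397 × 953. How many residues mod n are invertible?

2076471936

φ(2206863053) = 2206863053 · (1 − 1/19) · (1 − 1/307) · (1 − 1/397) · (1 − 1/953)
       = 2206863053 · 2076471936/2206863053 = 2076471936.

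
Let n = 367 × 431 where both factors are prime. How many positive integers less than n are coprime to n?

157380

φ(158177) = 158177 · (1 − 1/367) · (1 − 1/431)
       = 158177 · 157380/158177 = 157380.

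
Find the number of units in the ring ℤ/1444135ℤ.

871200

1444135 = 5 * 7 * 11^3 * 31.
φ(1444135) = 1444135 · (1 − 1/5) · (1 − 1/7) · (1 − 1/11) · (1 − 1/31)
       = 1444135 · 7200/11935 = 871200.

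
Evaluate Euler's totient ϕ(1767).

1767 = 3 * 19 * 31.
φ(3) = 3 − 1 = 2.
φ(19) = 19 − 1 = 18.
φ(31) = 31 − 1 = 30.
φ(1767) = 2 × 18 × 30 = 1080.

1080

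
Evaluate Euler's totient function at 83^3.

φ(83^3) = 83^2·(83−1) = 6889·82 = 564898.

564898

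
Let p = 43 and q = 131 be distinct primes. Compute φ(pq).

For distinct primes, φ(pq) = (p−1)(q−1) = 42 × 130 = 5460.

5460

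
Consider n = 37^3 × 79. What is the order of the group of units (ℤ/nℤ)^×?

3844152

φ(4001587) = 4001587 · (1 − 1/37) · (1 − 1/79)
       = 4001587 · 2808/2923 = 3844152.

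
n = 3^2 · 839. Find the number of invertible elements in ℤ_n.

5028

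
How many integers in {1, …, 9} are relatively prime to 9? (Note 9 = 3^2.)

φ(3^2) = 3^2 − 3^1 = 9 − 3 = 6.

6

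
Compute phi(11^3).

φ(1331) = 1331 · (1 − 1/11)
       = 1331 · 10/11 = 1210.

1210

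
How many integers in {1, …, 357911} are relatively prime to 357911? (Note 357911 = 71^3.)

352870

φ(357911) = 357911 · (1 − 1/71)
       = 357911 · 70/71 = 352870.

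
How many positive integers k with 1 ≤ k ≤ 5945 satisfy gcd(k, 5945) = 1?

4480

5945 = 5 · 29 · 41.
φ(5) = 5 − 1 = 4.
φ(29) = 29 − 1 = 28.
φ(41) = 41 − 1 = 40.
φ(5945) = 4 × 28 × 40 = 4480.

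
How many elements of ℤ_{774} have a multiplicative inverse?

Prime factorization: 774 = 2 * 3**2 * 43.
φ(774) = 774 · (1 − 1/2) · (1 − 1/3) · (1 − 1/43)
       = 774 · 84/258 = 252.

252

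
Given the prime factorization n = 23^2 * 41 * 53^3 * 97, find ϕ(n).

φ(313212345541) = 313212345541 · (1 − 1/23) · (1 − 1/41) · (1 − 1/53) · (1 − 1/97)
       = 313212345541 · 4392960/4847963 = 283815966720.

283815966720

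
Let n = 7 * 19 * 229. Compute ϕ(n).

φ(30457) = 30457 · (1 − 1/7) · (1 − 1/19) · (1 − 1/229)
       = 30457 · 24624/30457 = 24624.

24624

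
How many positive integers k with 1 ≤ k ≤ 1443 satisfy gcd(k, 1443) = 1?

Factor 1443: 1443 = 3 · 13 · 37.
φ(1443) = 1443 · (1 − 1/3) · (1 − 1/13) · (1 − 1/37)
       = 1443 · 864/1443 = 864.

864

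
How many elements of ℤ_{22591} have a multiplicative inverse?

First factor: 22591 = 19 × 29 × 41.
φ(19) = 19 − 1 = 18.
φ(29) = 29 − 1 = 28.
φ(41) = 41 − 1 = 40.
φ(22591) = 18 × 28 × 40 = 20160.

20160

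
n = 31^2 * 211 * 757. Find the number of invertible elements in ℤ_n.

147646800

φ(31^2) = 31^1·(31−1) = 31·30 = 930.
φ(211) = 211 − 1 = 210.
φ(757) = 757 − 1 = 756.
Multiply: 930 · 210 · 756 = 147646800.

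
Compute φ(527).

Prime factorization: 527 = 17 · 31.
φ(527) = 527 · (1 − 1/17) · (1 − 1/31)
       = 527 · 480/527 = 480.

480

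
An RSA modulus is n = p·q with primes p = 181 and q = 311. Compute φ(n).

55800

φ(56291) = 56291 · (1 − 1/181) · (1 − 1/311)
       = 56291 · 55800/56291 = 55800.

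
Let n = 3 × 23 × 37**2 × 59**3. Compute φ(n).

11832837984

φ(19400305719) = 19400305719 · (1 − 1/3) · (1 − 1/23) · (1 − 1/37) · (1 − 1/59)
       = 19400305719 · 91872/150627 = 11832837984.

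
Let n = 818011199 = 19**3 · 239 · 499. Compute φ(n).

770168952

φ(818011199) = 818011199 · (1 − 1/19) · (1 − 1/239) · (1 − 1/499)
       = 818011199 · 2133432/2265959 = 770168952.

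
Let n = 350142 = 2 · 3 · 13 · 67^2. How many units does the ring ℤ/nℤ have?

106128

φ(350142) = 350142 · (1 − 1/2) · (1 − 1/3) · (1 − 1/13) · (1 − 1/67)
       = 350142 · 1584/5226 = 106128.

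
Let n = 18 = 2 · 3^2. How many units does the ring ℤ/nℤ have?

6

φ(2) = 2 − 1 = 1.
φ(3^2) = 3^1·(3−1) = 3·2 = 6.
Since φ is multiplicative, φ(18) = 1 · 6 = 6.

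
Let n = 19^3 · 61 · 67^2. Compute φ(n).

φ(19^3) = 19^3 − 19^2 = 6859 − 361 = 6498.
φ(61) = 61 − 1 = 60.
φ(67^2) = 67^1·(67−1) = 67·66 = 4422.
Since φ is multiplicative, φ(1878193111) = 6498 · 60 · 4422 = 1724049360.

1724049360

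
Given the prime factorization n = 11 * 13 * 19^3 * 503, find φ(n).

φ(493361011) = 493361011 · (1 − 1/11) · (1 − 1/13) · (1 − 1/19) · (1 − 1/503)
       = 493361011 · 1084320/1366651 = 391439520.

391439520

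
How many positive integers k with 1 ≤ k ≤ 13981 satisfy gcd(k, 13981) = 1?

Factor 13981: 13981 = 11 · 31 · 41.
φ(11) = 11 − 1 = 10.
φ(31) = 31 − 1 = 30.
φ(41) = 41 − 1 = 40.
Since φ is multiplicative, φ(13981) = 10 · 30 · 40 = 12000.

12000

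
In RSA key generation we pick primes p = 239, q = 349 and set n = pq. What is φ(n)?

For distinct primes, φ(pq) = (p−1)(q−1) = 238 × 348 = 82824.

82824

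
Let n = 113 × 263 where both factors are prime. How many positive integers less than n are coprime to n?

For distinct primes, φ(pq) = (p−1)(q−1) = 112 × 262 = 29344.

29344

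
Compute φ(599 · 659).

393484

φ(599) = 599 − 1 = 598.
φ(659) = 659 − 1 = 658.
Since φ is multiplicative, φ(394741) = 598 · 658 = 393484.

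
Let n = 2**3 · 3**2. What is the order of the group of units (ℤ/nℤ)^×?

24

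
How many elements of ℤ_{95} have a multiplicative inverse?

72

First factor: 95 = 5 × 19.
φ(5) = 5 − 1 = 4.
φ(19) = 19 − 1 = 18.
Since φ is multiplicative, φ(95) = 4 · 18 = 72.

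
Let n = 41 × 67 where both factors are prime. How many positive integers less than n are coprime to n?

2640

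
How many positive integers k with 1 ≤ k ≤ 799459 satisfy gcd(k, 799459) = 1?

Prime factorization: 799459 = 17 × 31 × 37 × 41.
φ(799459) = 799459 · (1 − 1/17) · (1 − 1/31) · (1 − 1/37) · (1 − 1/41)
       = 799459 · 691200/799459 = 691200.

691200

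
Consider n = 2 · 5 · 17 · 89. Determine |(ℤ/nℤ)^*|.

5632

φ(15130) = 15130 · (1 − 1/2) · (1 − 1/5) · (1 − 1/17) · (1 − 1/89)
       = 15130 · 5632/15130 = 5632.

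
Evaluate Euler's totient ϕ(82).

40

82 = 2 × 41.
φ(2) = 2 − 1 = 1.
φ(41) = 41 − 1 = 40.
Since φ is multiplicative, φ(82) = 1 · 40 = 40.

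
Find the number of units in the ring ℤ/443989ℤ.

Prime factorization: 443989 = 7**2 * 13 * 17 * 41.
φ(443989) = 443989 · (1 − 1/7) · (1 − 1/13) · (1 − 1/17) · (1 − 1/41)
       = 443989 · 46080/63427 = 322560.

322560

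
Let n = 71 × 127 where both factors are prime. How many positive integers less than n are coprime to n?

8820

φ(9017) = 9017 · (1 − 1/71) · (1 − 1/127)
       = 9017 · 8820/9017 = 8820.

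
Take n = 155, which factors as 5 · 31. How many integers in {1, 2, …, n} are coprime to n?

120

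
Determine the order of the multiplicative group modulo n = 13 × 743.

φ(13) = 13 − 1 = 12.
φ(743) = 743 − 1 = 742.
Since φ is multiplicative, φ(9659) = 12 · 742 = 8904.

8904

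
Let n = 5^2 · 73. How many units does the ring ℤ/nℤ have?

φ(5^2) = 5^1·(5−1) = 5·4 = 20.
φ(73) = 73 − 1 = 72.
Multiply: 20 · 72 = 1440.

1440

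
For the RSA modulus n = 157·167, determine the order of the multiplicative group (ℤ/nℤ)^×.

φ(pq) = (p−1)(q−1) = 156 · 166 = 25896.

25896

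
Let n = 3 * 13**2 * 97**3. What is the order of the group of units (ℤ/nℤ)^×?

281818368

φ(3) = 3 − 1 = 2.
φ(13^2) = 13^1·(13−1) = 13·12 = 156.
φ(97^3) = 97^3 − 97^2 = 912673 − 9409 = 903264.
Multiply: 2 · 156 · 903264 = 281818368.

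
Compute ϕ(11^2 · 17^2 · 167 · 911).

φ(11^2) = 11^2 − 11^1 = 121 − 11 = 110.
φ(17^2) = 17^1·(17−1) = 17·16 = 272.
φ(167) = 167 − 1 = 166.
φ(911) = 911 − 1 = 910.
φ(5320078753) = 110 × 272 × 166 × 910 = 4519715200.

4519715200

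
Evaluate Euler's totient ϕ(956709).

First factor: 956709 = 3**2 · 13**2 · 17 · 37.
φ(956709) = 956709 · (1 − 1/3) · (1 − 1/13) · (1 − 1/17) · (1 − 1/37)
       = 956709 · 13824/24531 = 539136.

539136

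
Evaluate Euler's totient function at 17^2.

272

φ(17^2) = 17^1·(17−1) = 17·16 = 272.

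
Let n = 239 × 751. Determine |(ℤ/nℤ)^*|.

178500

φ(179489) = 179489 · (1 − 1/239) · (1 − 1/751)
       = 179489 · 178500/179489 = 178500.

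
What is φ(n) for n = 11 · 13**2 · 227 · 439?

154421280

φ(185254927) = 185254927 · (1 − 1/11) · (1 − 1/13) · (1 − 1/227) · (1 − 1/439)
       = 185254927 · 11878560/14250379 = 154421280.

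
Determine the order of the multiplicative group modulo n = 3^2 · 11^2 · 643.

423720

φ(3^2) = 3^1·(3−1) = 3·2 = 6.
φ(11^2) = 11^1·(11−1) = 11·10 = 110.
φ(643) = 643 − 1 = 642.
Multiply: 6 · 110 · 642 = 423720.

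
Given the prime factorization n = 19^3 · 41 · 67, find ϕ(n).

φ(18841673) = 18841673 · (1 − 1/19) · (1 − 1/41) · (1 − 1/67)
       = 18841673 · 47520/52193 = 17154720.

17154720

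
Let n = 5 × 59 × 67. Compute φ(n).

15312

φ(5) = 5 − 1 = 4.
φ(59) = 59 − 1 = 58.
φ(67) = 67 − 1 = 66.
Since φ is multiplicative, φ(19765) = 4 · 58 · 66 = 15312.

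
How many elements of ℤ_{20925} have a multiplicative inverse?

10800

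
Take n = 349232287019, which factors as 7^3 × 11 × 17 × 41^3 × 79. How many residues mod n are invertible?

φ(7^3) = 7^3 − 7^2 = 343 − 49 = 294.
φ(11) = 11 − 1 = 10.
φ(17) = 17 − 1 = 16.
φ(41^3) = 41^2·(41−1) = 1681·40 = 67240.
φ(79) = 79 − 1 = 78.
Since φ is multiplicative, φ(349232287019) = 294 · 10 · 16 · 67240 · 78 = 246711628800.

246711628800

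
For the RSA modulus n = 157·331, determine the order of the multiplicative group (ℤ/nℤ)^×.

51480

φ(157) = 157 − 1 = 156.
φ(331) = 331 − 1 = 330.
Multiply: 156 · 330 = 51480.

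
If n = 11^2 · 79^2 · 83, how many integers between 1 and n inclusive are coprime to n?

φ(11^2) = 11^1·(11−1) = 11·10 = 110.
φ(79^2) = 79^1·(79−1) = 79·78 = 6162.
φ(83) = 83 − 1 = 82.
Multiply: 110 · 6162 · 82 = 55581240.

55581240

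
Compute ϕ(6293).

5040

Factor 6293: 6293 = 7 * 29 * 31.
φ(7) = 7 − 1 = 6.
φ(29) = 29 − 1 = 28.
φ(31) = 31 − 1 = 30.
Since φ is multiplicative, φ(6293) = 6 · 28 · 30 = 5040.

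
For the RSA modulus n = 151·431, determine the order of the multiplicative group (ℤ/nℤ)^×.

64500

For distinct primes, φ(pq) = (p−1)(q−1) = 150 × 430 = 64500.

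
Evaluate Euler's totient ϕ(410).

160

Prime factorization: 410 = 2 × 5 × 41.
φ(2) = 2 − 1 = 1.
φ(5) = 5 − 1 = 4.
φ(41) = 41 − 1 = 40.
Since φ is multiplicative, φ(410) = 1 · 4 · 40 = 160.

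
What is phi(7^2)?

φ(7^2) = 7^2 − 7^1 = 49 − 7 = 42.

42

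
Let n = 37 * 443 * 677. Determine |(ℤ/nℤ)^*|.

10756512

φ(11096707) = 11096707 · (1 − 1/37) · (1 − 1/443) · (1 − 1/677)
       = 11096707 · 10756512/11096707 = 10756512.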